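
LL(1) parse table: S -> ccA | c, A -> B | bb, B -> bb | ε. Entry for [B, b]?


For [B, b]: 'b' ∈ FIRST(bb)
Entry: B -> bb


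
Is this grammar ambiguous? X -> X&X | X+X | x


'x&x+x' has two parse trees (no precedence encoded between & and +)
Ambiguous


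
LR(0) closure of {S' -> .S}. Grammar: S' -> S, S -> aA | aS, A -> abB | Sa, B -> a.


Start: S' -> .S
For each item with dot before a nonterminal B, add B -> .γ for every B-production
Closure: [S' -> .S, S -> .aA, S -> .aS]


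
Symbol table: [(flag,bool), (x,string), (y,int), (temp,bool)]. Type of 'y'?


Lookup 'y' → type int


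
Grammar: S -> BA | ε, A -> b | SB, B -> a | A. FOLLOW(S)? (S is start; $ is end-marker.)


$ ∈ FOLLOW(S). For each A -> αBβ: add FIRST(β)\{ε} to FOLLOW(B); if β nullable, add FOLLOW(A).
FOLLOW(S) = {$, a, b}


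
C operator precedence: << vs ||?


'<<' is shift (level 8); '||' is logical OR (level 1)
Higher level binds tighter
'<<' has higher precedence than '||'


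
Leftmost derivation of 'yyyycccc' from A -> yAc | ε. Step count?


Derivation: A => yAc => yyAcc => yyyAccc => yyyyAcccc => yyyycccc
Steps: 5


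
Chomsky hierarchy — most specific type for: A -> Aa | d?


Left-linear: every RHS is a terminal or one nonterminal followed by a terminal
Classification: Type 3 (Regular)


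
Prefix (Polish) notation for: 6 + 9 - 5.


left-to-right (same/higher precedence on left): tree is (- (+ 6 9) 5)
Prefix: - + 6 9 5


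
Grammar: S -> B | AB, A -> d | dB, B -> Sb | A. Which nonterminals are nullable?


A nonterminal is nullable iff some alternative derives ε (directly, or every symbol in it is nullable)
Nullable: {}


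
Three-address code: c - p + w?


Break into single-operator statements:
t1 = c - p
t2 = t1 + w


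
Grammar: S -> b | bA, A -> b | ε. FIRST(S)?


Per alternative of S: FIRST(b) = {b}; FIRST(bA) = {b}
FIRST(S) = {b}


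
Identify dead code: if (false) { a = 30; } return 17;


condition is constant false, so the whole block is unreachable
Dead: 'if (false) { a = 30; }'


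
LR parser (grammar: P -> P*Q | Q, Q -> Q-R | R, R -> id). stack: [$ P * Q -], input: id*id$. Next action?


no handle; shift 'id'
Action: shift


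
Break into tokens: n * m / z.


Scan left to right, longest-match per lexeme
Tokens: ID(n), OP(*), ID(m), OP(/), ID(z)


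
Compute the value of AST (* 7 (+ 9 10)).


Evaluate inner: (+ 9 10) = 19
Evaluate root: (* 7 19) = 133
Result: 133


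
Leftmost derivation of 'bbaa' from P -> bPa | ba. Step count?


Derivation: P => bPa => bbaa
Steps: 2


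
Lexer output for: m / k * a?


Scan left to right, longest-match per lexeme
Tokens: ID(m), OP(/), ID(k), OP(*), ID(a)


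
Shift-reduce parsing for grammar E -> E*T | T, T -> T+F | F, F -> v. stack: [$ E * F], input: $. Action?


'F' (not preceded by T+) is the handle for T -> F
Action: reduce (T -> F)


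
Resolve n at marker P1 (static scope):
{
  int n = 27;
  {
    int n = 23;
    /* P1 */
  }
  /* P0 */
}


n declared in the same block as P1
n = 23


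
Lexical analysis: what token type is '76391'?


Pattern: digits only
Type: INTEGER_LITERAL


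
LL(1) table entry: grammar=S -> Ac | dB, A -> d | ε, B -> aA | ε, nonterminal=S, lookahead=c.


For [S, c]: 'c' ∈ FIRST(Ac)
Entry: S -> Ac


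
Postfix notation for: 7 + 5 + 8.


Left to right (same or higher precedence on left)
Postfix: 7 5 + 8 +


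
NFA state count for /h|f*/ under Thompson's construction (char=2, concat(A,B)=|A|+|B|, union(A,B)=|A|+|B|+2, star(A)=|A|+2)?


Syntax tree has 2 char leaf(s), 1 union(s), 1 star(s)
chars contribute 2×2 = 4; each union adds +2; each star adds +2
Total: 4 + 2 + 2 = 8 states


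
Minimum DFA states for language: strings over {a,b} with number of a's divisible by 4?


Track (count of a) mod 4: states 0..3, accept at 0
Minimal DFA: 4 states


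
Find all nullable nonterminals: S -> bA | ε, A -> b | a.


A nonterminal is nullable iff some alternative derives ε (directly, or every symbol in it is nullable)
Nullable: {S}


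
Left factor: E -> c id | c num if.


Common prefix: 'c'
Factored: E -> c E', E' -> id | num if


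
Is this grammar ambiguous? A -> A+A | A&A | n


'n+n&n' has two parse trees (no precedence encoded between + and &)
Ambiguous


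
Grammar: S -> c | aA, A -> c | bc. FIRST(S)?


Per alternative of S: FIRST(c) = {c}; FIRST(aA) = {a}
FIRST(S) = {a, c}


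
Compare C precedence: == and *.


'*' is multiplicative (level 10); '==' is equality (level 6)
Higher level binds tighter
'*' has higher precedence than '=='


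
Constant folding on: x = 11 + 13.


11 + 13 = 24 at compile time
Optimized: x = 24


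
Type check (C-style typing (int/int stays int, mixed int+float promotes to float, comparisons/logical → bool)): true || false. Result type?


Operand types: bool || bool
Rule: logical operators take bool operands and yield bool
Result type: bool


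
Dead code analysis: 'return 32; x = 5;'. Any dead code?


statement follows a return and is unreachable
Dead: 'x = 5'


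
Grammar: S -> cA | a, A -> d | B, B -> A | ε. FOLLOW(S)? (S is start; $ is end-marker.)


$ ∈ FOLLOW(S). For each A -> αBβ: add FIRST(β)\{ε} to FOLLOW(B); if β nullable, add FOLLOW(A).
FOLLOW(S) = {$}


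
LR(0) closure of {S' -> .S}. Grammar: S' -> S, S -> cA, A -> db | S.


Start: S' -> .S
For each item with dot before a nonterminal B, add B -> .γ for every B-production
Closure: [S' -> .S, S -> .cA]


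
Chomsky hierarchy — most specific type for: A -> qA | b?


Right-linear: every RHS is a terminal or a terminal followed by one nonterminal
Classification: Type 3 (Regular)


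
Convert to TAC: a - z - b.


Break into single-operator statements:
t1 = a - z
t2 = t1 - b


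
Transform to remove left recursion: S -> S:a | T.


Left-recursive alternatives: S:a; non-recursive: T
Introduce S': S -> TS', S' -> :aS' | ε


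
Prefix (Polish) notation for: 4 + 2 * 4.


'*' binds tighter: tree is (+ 4 (* 2 4))
Prefix: + 4 * 2 4


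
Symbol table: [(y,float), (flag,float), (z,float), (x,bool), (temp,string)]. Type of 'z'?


Lookup 'z' → type float


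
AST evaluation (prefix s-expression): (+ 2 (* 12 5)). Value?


Evaluate inner: (* 12 5) = 60
Evaluate root: (+ 2 60) = 62
Result: 62


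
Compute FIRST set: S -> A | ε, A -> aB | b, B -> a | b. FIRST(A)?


Per alternative of A: FIRST(aB) = {a}; FIRST(b) = {b}
FIRST(A) = {a, b}


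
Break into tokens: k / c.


Scan left to right, longest-match per lexeme
Tokens: ID(k), OP(/), ID(c)


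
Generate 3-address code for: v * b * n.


Break into single-operator statements:
t1 = v * b
t2 = t1 * n


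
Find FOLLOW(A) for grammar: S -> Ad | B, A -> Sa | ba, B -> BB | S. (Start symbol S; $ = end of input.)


$ ∈ FOLLOW(S). For each A -> αBβ: add FIRST(β)\{ε} to FOLLOW(B); if β nullable, add FOLLOW(A).
FOLLOW(A) = {d}


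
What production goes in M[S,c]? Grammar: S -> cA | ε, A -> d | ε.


For [S, c]: 'c' ∈ FIRST(cA)
Entry: S -> cA


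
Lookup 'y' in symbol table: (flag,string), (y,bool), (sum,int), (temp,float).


Lookup 'y' → type bool


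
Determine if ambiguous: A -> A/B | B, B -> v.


precedence layered via separate nonterminal B: deterministic
Unambiguous


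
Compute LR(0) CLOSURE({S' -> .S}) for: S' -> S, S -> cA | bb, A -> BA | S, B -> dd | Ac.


Start: S' -> .S
For each item with dot before a nonterminal B, add B -> .γ for every B-production
Closure: [S' -> .S, S -> .cA, S -> .bb]


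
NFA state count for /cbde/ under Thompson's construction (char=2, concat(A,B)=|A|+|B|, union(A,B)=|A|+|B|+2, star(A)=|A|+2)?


Syntax tree has 4 char leaf(s), 0 union(s), 0 star(s)
chars contribute 4×2 = 8; each union adds +2; each star adds +2
Total: 8 + 0 + 0 = 8 states


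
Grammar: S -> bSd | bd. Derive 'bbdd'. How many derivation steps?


Derivation: S => bSd => bbdd
Steps: 2


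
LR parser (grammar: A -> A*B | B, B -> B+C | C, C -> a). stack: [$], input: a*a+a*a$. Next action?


no handle on stack; shift 'a'
Action: shift


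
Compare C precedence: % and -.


'%' is multiplicative (level 10); '-' is additive (level 9)
Higher level binds tighter
'%' has higher precedence than '-'


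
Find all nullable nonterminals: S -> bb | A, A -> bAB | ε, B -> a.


A nonterminal is nullable iff some alternative derives ε (directly, or every symbol in it is nullable)
Nullable: {A, S}


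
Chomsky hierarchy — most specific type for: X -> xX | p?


Right-linear: every RHS is a terminal or a terminal followed by one nonterminal
Classification: Type 3 (Regular)


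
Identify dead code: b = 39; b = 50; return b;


first assignment to b is overwritten before any read
Dead: 'b = 39'


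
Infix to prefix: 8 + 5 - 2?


left-to-right (same/higher precedence on left): tree is (- (+ 8 5) 2)
Prefix: - + 8 5 2


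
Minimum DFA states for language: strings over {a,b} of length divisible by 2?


Track length mod 2: states 0..1, accept at 0
Minimal DFA: 2 states


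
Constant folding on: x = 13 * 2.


13 * 2 = 26 at compile time
Optimized: x = 26


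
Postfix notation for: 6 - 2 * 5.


* has higher precedence, evaluate 2*5 first
Postfix: 6 2 5 * -


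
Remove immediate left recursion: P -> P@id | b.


Left-recursive alternatives: P@id; non-recursive: b
Introduce P': P -> bP', P' -> @idP' | ε


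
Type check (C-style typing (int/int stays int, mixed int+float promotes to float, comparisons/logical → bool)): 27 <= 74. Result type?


Operand types: int <= int
Rule: comparison yields bool
Result type: bool


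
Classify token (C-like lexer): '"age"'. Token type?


Pattern: double-quoted sequence
Type: STRING_LITERAL


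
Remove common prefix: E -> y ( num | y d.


Common prefix: 'y'
Factored: E -> y E', E' -> ( num | d


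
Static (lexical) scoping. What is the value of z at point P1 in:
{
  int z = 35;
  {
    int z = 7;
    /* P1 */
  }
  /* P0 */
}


z declared in the same block as P1
z = 7


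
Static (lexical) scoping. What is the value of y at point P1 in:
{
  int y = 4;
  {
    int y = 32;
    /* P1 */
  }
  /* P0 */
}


y declared in the same block as P1
y = 32


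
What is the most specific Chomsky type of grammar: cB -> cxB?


LHS has context (more than one symbol) and |LHS| ≤ |RHS|
Classification: Type 1 (Context-Sensitive)


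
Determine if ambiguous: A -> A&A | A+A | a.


'a&a+a' has two parse trees (no precedence encoded between & and +)
Ambiguous


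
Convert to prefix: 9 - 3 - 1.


left-to-right (same/higher precedence on left): tree is (- (- 9 3) 1)
Prefix: - - 9 3 1


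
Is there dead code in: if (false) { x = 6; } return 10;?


condition is constant false, so the whole block is unreachable
Dead: 'if (false) { x = 6; }'


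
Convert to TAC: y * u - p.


Break into single-operator statements:
t1 = y * u
t2 = t1 - p


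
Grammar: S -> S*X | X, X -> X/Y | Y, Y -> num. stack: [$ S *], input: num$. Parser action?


no handle ('S*' is not any RHS); shift 'num'
Action: shift


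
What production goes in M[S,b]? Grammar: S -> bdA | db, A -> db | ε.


For [S, b]: 'b' ∈ FIRST(bdA)
Entry: S -> bdA


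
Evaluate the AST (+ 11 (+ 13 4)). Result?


Evaluate inner: (+ 13 4) = 17
Evaluate root: (+ 11 17) = 28
Result: 28


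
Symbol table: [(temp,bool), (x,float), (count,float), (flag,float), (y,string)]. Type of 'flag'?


Lookup 'flag' → type float


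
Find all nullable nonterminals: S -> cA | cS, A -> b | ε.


A nonterminal is nullable iff some alternative derives ε (directly, or every symbol in it is nullable)
Nullable: {A}


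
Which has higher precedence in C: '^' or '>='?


'>=' is relational (level 7); '^' is bitwise XOR (level 4)
Higher level binds tighter
'>=' has higher precedence than '^'


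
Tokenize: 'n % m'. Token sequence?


Scan left to right, longest-match per lexeme
Tokens: ID(n), OP(%), ID(m)


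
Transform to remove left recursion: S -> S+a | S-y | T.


Left-recursive alternatives: S+a, S-y; non-recursive: T
Introduce S': S -> TS', S' -> +aS' | -yS' | ε


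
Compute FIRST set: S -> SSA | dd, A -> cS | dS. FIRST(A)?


Per alternative of A: FIRST(cS) = {c}; FIRST(dS) = {d}
FIRST(A) = {c, d}


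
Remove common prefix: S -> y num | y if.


Common prefix: 'y'
Factored: S -> y S', S' -> num | if


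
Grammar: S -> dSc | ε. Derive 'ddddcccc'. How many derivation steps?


Derivation: S => dSc => ddScc => dddSccc => ddddScccc => ddddcccc
Steps: 5


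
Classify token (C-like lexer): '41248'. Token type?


Pattern: digits only
Type: INTEGER_LITERAL


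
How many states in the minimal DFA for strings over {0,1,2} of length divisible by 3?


Track length mod 3: states 0..2, accept at 0
Minimal DFA: 3 states


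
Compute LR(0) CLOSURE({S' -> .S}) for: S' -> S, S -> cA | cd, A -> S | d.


Start: S' -> .S
For each item with dot before a nonterminal B, add B -> .γ for every B-production
Closure: [S' -> .S, S -> .cA, S -> .cd]


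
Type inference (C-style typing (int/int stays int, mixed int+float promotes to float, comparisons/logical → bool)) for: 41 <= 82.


Operand types: int <= int
Rule: comparison yields bool
Result type: bool


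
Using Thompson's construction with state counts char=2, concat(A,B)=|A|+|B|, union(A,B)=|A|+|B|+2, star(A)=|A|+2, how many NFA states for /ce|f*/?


Syntax tree has 3 char leaf(s), 1 union(s), 1 star(s)
chars contribute 3×2 = 6; each union adds +2; each star adds +2
Total: 6 + 2 + 2 = 10 states


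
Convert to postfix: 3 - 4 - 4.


Left to right (same or higher precedence on left)
Postfix: 3 4 - 4 -


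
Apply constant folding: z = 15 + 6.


15 + 6 = 21 at compile time
Optimized: z = 21


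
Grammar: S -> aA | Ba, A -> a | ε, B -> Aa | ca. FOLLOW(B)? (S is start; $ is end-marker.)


$ ∈ FOLLOW(S). For each A -> αBβ: add FIRST(β)\{ε} to FOLLOW(B); if β nullable, add FOLLOW(A).
FOLLOW(B) = {a}


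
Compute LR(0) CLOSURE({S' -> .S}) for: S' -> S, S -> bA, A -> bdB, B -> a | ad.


Start: S' -> .S
For each item with dot before a nonterminal B, add B -> .γ for every B-production
Closure: [S' -> .S, S -> .bA]


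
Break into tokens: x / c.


Scan left to right, longest-match per lexeme
Tokens: ID(x), OP(/), ID(c)


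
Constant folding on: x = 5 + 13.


5 + 13 = 18 at compile time
Optimized: x = 18


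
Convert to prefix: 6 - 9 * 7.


'*' binds tighter: tree is (- 6 (* 9 7))
Prefix: - 6 * 9 7


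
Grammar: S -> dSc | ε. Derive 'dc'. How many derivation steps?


Derivation: S => dSc => dc
Steps: 2


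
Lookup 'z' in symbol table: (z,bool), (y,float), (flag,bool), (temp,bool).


Lookup 'z' → type bool


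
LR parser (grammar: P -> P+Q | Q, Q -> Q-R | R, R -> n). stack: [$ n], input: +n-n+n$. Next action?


'n' on top is the handle for R -> n
Action: reduce (R -> n)


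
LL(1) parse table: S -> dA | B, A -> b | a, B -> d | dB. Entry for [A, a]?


For [A, a]: 'a' ∈ FIRST(a)
Entry: A -> a


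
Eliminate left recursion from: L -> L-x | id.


Left-recursive alternatives: L-x; non-recursive: id
Introduce L': L -> idL', L' -> -xL' | ε


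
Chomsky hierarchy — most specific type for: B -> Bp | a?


Left-linear: every RHS is a terminal or one nonterminal followed by a terminal
Classification: Type 3 (Regular)


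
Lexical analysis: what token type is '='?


Pattern: operator symbol
Type: OPERATOR


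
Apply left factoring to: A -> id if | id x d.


Common prefix: 'id'
Factored: A -> id A', A' -> if | x d


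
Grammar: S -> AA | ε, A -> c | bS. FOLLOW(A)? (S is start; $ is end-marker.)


$ ∈ FOLLOW(S). For each A -> αBβ: add FIRST(β)\{ε} to FOLLOW(B); if β nullable, add FOLLOW(A).
FOLLOW(A) = {$, b, c}


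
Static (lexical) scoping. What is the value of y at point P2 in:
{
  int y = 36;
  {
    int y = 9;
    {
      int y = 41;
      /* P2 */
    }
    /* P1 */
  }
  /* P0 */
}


y declared in the same block as P2
y = 41


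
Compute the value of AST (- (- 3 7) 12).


Evaluate inner: (- 3 7) = -4
Evaluate root: (- -4 12) = -16
Result: -16


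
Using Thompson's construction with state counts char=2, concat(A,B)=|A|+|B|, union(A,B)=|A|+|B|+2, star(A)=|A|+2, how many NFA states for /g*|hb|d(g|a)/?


Syntax tree has 6 char leaf(s), 3 union(s), 1 star(s)
chars contribute 6×2 = 12; each union adds +2; each star adds +2
Total: 12 + 6 + 2 = 20 states


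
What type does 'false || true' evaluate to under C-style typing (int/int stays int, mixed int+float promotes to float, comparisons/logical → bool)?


Operand types: bool || bool
Rule: logical operators take bool operands and yield bool
Result type: bool


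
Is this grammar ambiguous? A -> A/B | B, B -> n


precedence layered via separate nonterminal B: deterministic
Unambiguous


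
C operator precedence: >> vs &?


'>>' is shift (level 8); '&' is bitwise AND (level 5)
Higher level binds tighter
'>>' has higher precedence than '&'


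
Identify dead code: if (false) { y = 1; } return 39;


condition is constant false, so the whole block is unreachable
Dead: 'if (false) { y = 1; }'


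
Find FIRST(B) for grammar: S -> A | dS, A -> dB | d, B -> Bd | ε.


Per alternative of B: FIRST(Bd) = {d}; FIRST(ε) = {ε}
FIRST(B) = {d, ε}


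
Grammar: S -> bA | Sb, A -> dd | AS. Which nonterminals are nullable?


A nonterminal is nullable iff some alternative derives ε (directly, or every symbol in it is nullable)
Nullable: {}


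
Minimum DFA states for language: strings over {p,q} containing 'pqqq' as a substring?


KMP-style automaton: 4 progress states + 1 absorbing accept = 5
Minimal DFA: 5 states


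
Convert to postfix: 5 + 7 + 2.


Left to right (same or higher precedence on left)
Postfix: 5 7 + 2 +


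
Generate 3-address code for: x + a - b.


Break into single-operator statements:
t1 = x + a
t2 = t1 - b


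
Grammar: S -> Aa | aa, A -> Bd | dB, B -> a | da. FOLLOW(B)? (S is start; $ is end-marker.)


$ ∈ FOLLOW(S). For each A -> αBβ: add FIRST(β)\{ε} to FOLLOW(B); if β nullable, add FOLLOW(A).
FOLLOW(B) = {a, d}


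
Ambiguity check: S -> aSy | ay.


balanced a^n…y^n: each string has a unique parse
Unambiguous


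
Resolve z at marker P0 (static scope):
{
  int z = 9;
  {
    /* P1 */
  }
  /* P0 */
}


z declared in the same block as P0
z = 9


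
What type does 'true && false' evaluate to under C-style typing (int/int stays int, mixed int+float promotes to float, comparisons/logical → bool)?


Operand types: bool && bool
Rule: logical operators take bool operands and yield bool
Result type: bool


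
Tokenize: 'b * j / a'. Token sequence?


Scan left to right, longest-match per lexeme
Tokens: ID(b), OP(*), ID(j), OP(/), ID(a)


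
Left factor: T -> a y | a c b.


Common prefix: 'a'
Factored: T -> a T', T' -> y | c b


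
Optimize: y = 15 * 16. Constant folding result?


15 * 16 = 240 at compile time
Optimized: y = 240


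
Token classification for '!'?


Pattern: operator symbol
Type: OPERATOR


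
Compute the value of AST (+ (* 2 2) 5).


Evaluate inner: (* 2 2) = 4
Evaluate root: (+ 4 5) = 9
Result: 9


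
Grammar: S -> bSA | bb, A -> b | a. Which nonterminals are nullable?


A nonterminal is nullable iff some alternative derives ε (directly, or every symbol in it is nullable)
Nullable: {}


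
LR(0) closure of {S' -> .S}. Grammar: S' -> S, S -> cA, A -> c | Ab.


Start: S' -> .S
For each item with dot before a nonterminal B, add B -> .γ for every B-production
Closure: [S' -> .S, S -> .cA]


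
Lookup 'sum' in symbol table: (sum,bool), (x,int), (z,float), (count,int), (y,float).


Lookup 'sum' → type bool


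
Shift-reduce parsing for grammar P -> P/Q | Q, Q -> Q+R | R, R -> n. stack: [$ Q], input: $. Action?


lookahead ∉ {+} so Q won't extend; reduce P -> Q
Action: reduce (P -> Q)


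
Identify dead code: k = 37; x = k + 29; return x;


k is read by x's definition; x is returned
No dead code


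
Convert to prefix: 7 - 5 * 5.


'*' binds tighter: tree is (- 7 (* 5 5))
Prefix: - 7 * 5 5


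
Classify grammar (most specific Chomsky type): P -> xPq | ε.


Single nonterminal LHS, but x^n q^n is not regular
Classification: Type 2 (Context-Free)


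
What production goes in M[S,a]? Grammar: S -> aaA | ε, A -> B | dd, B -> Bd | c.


For [S, a]: 'a' ∈ FIRST(aaA)
Entry: S -> aaA


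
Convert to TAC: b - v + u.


Break into single-operator statements:
t1 = b - v
t2 = t1 + u


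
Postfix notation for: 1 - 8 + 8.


Left to right (same or higher precedence on left)
Postfix: 1 8 - 8 +


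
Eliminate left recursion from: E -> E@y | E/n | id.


Left-recursive alternatives: E@y, E/n; non-recursive: id
Introduce E': E -> idE', E' -> @yE' | /nE' | ε


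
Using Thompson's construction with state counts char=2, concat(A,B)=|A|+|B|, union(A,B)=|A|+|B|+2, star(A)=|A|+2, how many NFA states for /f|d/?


Syntax tree has 2 char leaf(s), 1 union(s), 0 star(s)
chars contribute 2×2 = 4; each union adds +2; each star adds +2
Total: 4 + 2 + 0 = 6 states


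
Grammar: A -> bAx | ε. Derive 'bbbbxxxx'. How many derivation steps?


Derivation: A => bAx => bbAxx => bbbAxxx => bbbbAxxxx => bbbbxxxx
Steps: 5


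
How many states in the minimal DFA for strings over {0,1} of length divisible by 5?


Track length mod 5: states 0..4, accept at 0
Minimal DFA: 5 states


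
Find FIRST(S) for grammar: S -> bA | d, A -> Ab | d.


Per alternative of S: FIRST(bA) = {b}; FIRST(d) = {d}
FIRST(S) = {b, d}


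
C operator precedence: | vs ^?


'^' is bitwise XOR (level 4); '|' is bitwise OR (level 3)
Higher level binds tighter
'^' has higher precedence than '|'


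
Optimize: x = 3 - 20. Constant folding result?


3 - 20 = -17 at compile time
Optimized: x = -17


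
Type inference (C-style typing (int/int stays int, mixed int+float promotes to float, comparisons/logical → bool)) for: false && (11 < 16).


Operand types: bool && bool
Rule: logical operators take bool operands and yield bool
Result type: bool


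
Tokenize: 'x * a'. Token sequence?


Scan left to right, longest-match per lexeme
Tokens: ID(x), OP(*), ID(a)


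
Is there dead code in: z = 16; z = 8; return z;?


first assignment to z is overwritten before any read
Dead: 'z = 16'


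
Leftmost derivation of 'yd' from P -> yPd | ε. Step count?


Derivation: P => yPd => yd
Steps: 2


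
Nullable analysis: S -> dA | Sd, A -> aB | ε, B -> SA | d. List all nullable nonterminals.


A nonterminal is nullable iff some alternative derives ε (directly, or every symbol in it is nullable)
Nullable: {A}


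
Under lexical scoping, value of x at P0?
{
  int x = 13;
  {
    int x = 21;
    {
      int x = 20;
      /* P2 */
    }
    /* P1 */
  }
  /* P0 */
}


x declared in the same block as P0
x = 13


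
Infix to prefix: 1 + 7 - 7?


left-to-right (same/higher precedence on left): tree is (- (+ 1 7) 7)
Prefix: - + 1 7 7


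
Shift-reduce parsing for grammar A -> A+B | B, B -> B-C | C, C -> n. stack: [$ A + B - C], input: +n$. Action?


handle 'B-C' on top
Action: reduce (B -> B-C)


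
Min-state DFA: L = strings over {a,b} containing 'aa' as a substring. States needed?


KMP-style automaton: 2 progress states + 1 absorbing accept = 3
Minimal DFA: 3 states


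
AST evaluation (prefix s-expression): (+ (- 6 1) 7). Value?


Evaluate inner: (- 6 1) = 5
Evaluate root: (+ 5 7) = 12
Result: 12


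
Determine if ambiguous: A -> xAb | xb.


balanced x^n…b^n: each string has a unique parse
Unambiguous


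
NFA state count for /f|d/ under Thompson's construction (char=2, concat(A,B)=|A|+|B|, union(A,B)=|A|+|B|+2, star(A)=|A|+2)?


Syntax tree has 2 char leaf(s), 1 union(s), 0 star(s)
chars contribute 2×2 = 4; each union adds +2; each star adds +2
Total: 4 + 2 + 0 = 6 states


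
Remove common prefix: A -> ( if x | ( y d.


Common prefix: '('
Factored: A -> ( A', A' -> if x | y d


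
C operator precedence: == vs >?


'>' is relational (level 7); '==' is equality (level 6)
Higher level binds tighter
'>' has higher precedence than '=='


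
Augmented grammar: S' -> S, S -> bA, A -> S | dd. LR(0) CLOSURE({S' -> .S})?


Start: S' -> .S
For each item with dot before a nonterminal B, add B -> .γ for every B-production
Closure: [S' -> .S, S -> .bA]


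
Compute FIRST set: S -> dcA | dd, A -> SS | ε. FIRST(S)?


Per alternative of S: FIRST(dcA) = {d}; FIRST(dd) = {d}
FIRST(S) = {d}


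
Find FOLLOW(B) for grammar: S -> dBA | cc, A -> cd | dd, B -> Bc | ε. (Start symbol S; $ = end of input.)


$ ∈ FOLLOW(S). For each A -> αBβ: add FIRST(β)\{ε} to FOLLOW(B); if β nullable, add FOLLOW(A).
FOLLOW(B) = {c, d}


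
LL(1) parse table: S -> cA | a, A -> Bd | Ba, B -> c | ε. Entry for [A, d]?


For [A, d]: 'd' ∈ FIRST(Bd)
Entry: A -> Bd


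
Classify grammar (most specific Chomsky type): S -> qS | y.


Right-linear: every RHS is a terminal or a terminal followed by one nonterminal
Classification: Type 3 (Regular)


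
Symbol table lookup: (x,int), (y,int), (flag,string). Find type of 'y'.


Lookup 'y' → type int


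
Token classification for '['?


Pattern: delimiter/punctuation
Type: PUNCTUATION


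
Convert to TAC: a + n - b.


Break into single-operator statements:
t1 = a + n
t2 = t1 - b


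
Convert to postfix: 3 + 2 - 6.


Left to right (same or higher precedence on left)
Postfix: 3 2 + 6 -


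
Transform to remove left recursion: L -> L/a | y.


Left-recursive alternatives: L/a; non-recursive: y
Introduce L': L -> yL', L' -> /aL' | ε


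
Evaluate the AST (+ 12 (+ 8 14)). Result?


Evaluate inner: (+ 8 14) = 22
Evaluate root: (+ 12 22) = 34
Result: 34


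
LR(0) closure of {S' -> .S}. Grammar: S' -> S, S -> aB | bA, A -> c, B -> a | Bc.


Start: S' -> .S
For each item with dot before a nonterminal B, add B -> .γ for every B-production
Closure: [S' -> .S, S -> .aB, S -> .bA]


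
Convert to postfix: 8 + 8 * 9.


* has higher precedence, evaluate 8*9 first
Postfix: 8 8 9 * +


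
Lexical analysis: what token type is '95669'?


Pattern: digits only
Type: INTEGER_LITERAL


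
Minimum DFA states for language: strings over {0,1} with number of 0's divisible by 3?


Track (count of 0) mod 3: states 0..2, accept at 0
Minimal DFA: 3 states


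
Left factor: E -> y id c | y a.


Common prefix: 'y'
Factored: E -> y E', E' -> id c | a


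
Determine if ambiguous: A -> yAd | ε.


balanced y^n…d^n: each string has a unique parse
Unambiguous


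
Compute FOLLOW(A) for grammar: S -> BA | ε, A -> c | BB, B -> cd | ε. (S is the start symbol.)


$ ∈ FOLLOW(S). For each A -> αBβ: add FIRST(β)\{ε} to FOLLOW(B); if β nullable, add FOLLOW(A).
FOLLOW(A) = {$}


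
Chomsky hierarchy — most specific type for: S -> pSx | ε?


Single nonterminal LHS, but p^n x^n is not regular
Classification: Type 2 (Context-Free)


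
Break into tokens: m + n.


Scan left to right, longest-match per lexeme
Tokens: ID(m), OP(+), ID(n)


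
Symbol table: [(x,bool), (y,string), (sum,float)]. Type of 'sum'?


Lookup 'sum' → type float


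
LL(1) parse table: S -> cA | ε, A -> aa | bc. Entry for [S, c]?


For [S, c]: 'c' ∈ FIRST(cA)
Entry: S -> cA


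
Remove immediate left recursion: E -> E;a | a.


Left-recursive alternatives: E;a; non-recursive: a
Introduce E': E -> aE', E' -> ;aE' | ε


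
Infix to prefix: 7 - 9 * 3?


'*' binds tighter: tree is (- 7 (* 9 3))
Prefix: - 7 * 9 3


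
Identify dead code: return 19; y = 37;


statement follows a return and is unreachable
Dead: 'y = 37'


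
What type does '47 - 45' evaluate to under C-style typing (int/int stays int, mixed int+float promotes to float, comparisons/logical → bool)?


Operand types: int - int
Rule: mixed int/float promotes to float; int/int stays int
Result type: int


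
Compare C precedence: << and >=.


'<<' is shift (level 8); '>=' is relational (level 7)
Higher level binds tighter
'<<' has higher precedence than '>='


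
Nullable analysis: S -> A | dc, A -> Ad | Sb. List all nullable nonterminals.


A nonterminal is nullable iff some alternative derives ε (directly, or every symbol in it is nullable)
Nullable: {}


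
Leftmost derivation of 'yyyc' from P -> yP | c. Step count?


Derivation: P => yP => yyP => yyyP => yyyc
Steps: 4


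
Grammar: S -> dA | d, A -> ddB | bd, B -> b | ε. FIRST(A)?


Per alternative of A: FIRST(ddB) = {d}; FIRST(bd) = {b}
FIRST(A) = {b, d}


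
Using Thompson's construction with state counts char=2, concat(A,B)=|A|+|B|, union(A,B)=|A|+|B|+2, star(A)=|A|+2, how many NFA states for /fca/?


Syntax tree has 3 char leaf(s), 0 union(s), 0 star(s)
chars contribute 3×2 = 6; each union adds +2; each star adds +2
Total: 6 + 0 + 0 = 6 states


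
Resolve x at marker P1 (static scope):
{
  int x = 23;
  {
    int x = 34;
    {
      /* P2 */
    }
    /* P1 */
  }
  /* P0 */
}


x declared in the same block as P1
x = 34


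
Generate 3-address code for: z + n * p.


Break into single-operator statements:
t1 = n * p
t2 = z + t1


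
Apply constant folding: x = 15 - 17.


15 - 17 = -2 at compile time
Optimized: x = -2


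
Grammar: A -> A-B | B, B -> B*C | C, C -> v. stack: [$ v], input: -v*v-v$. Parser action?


'v' on top is the handle for C -> v
Action: reduce (C -> v)


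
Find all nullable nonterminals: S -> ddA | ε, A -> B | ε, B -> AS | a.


A nonterminal is nullable iff some alternative derives ε (directly, or every symbol in it is nullable)
Nullable: {A, B, S}


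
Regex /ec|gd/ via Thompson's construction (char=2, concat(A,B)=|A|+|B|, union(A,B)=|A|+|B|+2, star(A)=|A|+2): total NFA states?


Syntax tree has 4 char leaf(s), 1 union(s), 0 star(s)
chars contribute 4×2 = 8; each union adds +2; each star adds +2
Total: 8 + 2 + 0 = 10 states


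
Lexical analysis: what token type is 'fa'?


Pattern: letter/underscore followed by alphanumerics, not a keyword
Type: IDENTIFIER


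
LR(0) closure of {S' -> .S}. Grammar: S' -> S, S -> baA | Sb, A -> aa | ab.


Start: S' -> .S
For each item with dot before a nonterminal B, add B -> .γ for every B-production
Closure: [S' -> .S, S -> .baA, S -> .Sb]


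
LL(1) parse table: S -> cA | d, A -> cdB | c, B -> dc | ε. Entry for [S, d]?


For [S, d]: 'd' ∈ FIRST(d)
Entry: S -> d


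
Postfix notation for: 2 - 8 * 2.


* has higher precedence, evaluate 8*2 first
Postfix: 2 8 2 * -


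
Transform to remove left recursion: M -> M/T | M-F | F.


Left-recursive alternatives: M/T, M-F; non-recursive: F
Introduce M': M -> FM', M' -> /TM' | -FM' | ε


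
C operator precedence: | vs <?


'<' is relational (level 7); '|' is bitwise OR (level 3)
Higher level binds tighter
'<' has higher precedence than '|'


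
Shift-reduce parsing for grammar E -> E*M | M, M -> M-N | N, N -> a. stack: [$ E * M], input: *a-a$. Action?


handle 'E*M' on top; lookahead ∈ FOLLOW(E) = {*, $}
Action: reduce (E -> E*M)


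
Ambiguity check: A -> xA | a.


right-linear, alternatives start with distinct terminals 'x' vs 'a': unique leftmost derivation
Unambiguous


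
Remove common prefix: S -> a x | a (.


Common prefix: 'a'
Factored: S -> a S', S' -> x | (


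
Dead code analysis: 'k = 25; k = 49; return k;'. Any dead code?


first assignment to k is overwritten before any read
Dead: 'k = 25'


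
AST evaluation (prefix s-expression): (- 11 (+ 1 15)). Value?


Evaluate inner: (+ 1 15) = 16
Evaluate root: (- 11 16) = -5
Result: -5


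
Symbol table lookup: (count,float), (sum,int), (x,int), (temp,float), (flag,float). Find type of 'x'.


Lookup 'x' → type int


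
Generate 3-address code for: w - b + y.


Break into single-operator statements:
t1 = w - b
t2 = t1 + y


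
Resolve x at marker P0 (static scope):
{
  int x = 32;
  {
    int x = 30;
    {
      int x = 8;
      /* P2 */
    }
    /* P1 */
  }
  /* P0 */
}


x declared in the same block as P0
x = 32


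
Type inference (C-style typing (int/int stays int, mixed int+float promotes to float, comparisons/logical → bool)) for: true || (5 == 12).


Operand types: bool || bool
Rule: logical operators take bool operands and yield bool
Result type: bool


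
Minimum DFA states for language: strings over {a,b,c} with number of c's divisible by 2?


Track (count of c) mod 2: states 0..1, accept at 0
Minimal DFA: 2 states


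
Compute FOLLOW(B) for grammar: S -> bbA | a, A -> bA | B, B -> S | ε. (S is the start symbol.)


$ ∈ FOLLOW(S). For each A -> αBβ: add FIRST(β)\{ε} to FOLLOW(B); if β nullable, add FOLLOW(A).
FOLLOW(B) = {$}


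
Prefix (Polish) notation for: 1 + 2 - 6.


left-to-right (same/higher precedence on left): tree is (- (+ 1 2) 6)
Prefix: - + 1 2 6


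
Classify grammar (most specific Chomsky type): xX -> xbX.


LHS has context (more than one symbol) and |LHS| ≤ |RHS|
Classification: Type 1 (Context-Sensitive)


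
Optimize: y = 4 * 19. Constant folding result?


4 * 19 = 76 at compile time
Optimized: y = 76


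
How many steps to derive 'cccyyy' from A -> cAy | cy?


Derivation: A => cAy => ccAyy => cccyyy
Steps: 3


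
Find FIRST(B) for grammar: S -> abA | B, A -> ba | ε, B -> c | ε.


Per alternative of B: FIRST(c) = {c}; FIRST(ε) = {ε}
FIRST(B) = {c, ε}


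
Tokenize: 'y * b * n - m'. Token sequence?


Scan left to right, longest-match per lexeme
Tokens: ID(y), OP(*), ID(b), OP(*), ID(n), OP(-), ID(m)


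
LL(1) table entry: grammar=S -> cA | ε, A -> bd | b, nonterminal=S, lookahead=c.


For [S, c]: 'c' ∈ FIRST(cA)
Entry: S -> cA


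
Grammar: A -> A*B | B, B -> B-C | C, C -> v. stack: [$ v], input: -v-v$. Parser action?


'v' on top is the handle for C -> v
Action: reduce (C -> v)


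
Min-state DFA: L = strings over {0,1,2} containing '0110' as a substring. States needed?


KMP-style automaton: 4 progress states + 1 absorbing accept = 5
Minimal DFA: 5 states


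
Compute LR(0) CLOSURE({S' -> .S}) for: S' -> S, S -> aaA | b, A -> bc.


Start: S' -> .S
For each item with dot before a nonterminal B, add B -> .γ for every B-production
Closure: [S' -> .S, S -> .aaA, S -> .b]


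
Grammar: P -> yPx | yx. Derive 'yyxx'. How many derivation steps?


Derivation: P => yPx => yyxx
Steps: 2


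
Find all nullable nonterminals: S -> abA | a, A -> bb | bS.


A nonterminal is nullable iff some alternative derives ε (directly, or every symbol in it is nullable)
Nullable: {}


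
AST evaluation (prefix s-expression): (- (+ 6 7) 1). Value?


Evaluate inner: (+ 6 7) = 13
Evaluate root: (- 13 1) = 12
Result: 12


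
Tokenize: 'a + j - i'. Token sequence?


Scan left to right, longest-match per lexeme
Tokens: ID(a), OP(+), ID(j), OP(-), ID(i)


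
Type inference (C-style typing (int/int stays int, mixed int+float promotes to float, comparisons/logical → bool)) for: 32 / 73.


Operand types: int / int
Rule: mixed int/float promotes to float; int/int stays int
Result type: int


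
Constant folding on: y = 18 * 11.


18 * 11 = 198 at compile time
Optimized: y = 198


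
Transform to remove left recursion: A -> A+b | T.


Left-recursive alternatives: A+b; non-recursive: T
Introduce A': A -> TA', A' -> +bA' | ε


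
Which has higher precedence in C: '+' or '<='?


'+' is additive (level 9); '<=' is relational (level 7)
Higher level binds tighter
'+' has higher precedence than '<='


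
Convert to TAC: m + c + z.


Break into single-operator statements:
t1 = m + c
t2 = t1 + z


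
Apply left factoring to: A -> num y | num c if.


Common prefix: 'num'
Factored: A -> num A', A' -> y | c if


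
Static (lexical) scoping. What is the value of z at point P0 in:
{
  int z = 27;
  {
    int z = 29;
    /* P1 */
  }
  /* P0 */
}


z declared in the same block as P0
z = 27


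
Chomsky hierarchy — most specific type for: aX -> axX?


LHS has context (more than one symbol) and |LHS| ≤ |RHS|
Classification: Type 1 (Context-Sensitive)


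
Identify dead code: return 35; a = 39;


statement follows a return and is unreachable
Dead: 'a = 39'


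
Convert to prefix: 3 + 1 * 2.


'*' binds tighter: tree is (+ 3 (* 1 2))
Prefix: + 3 * 1 2


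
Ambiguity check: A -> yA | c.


right-linear, alternatives start with distinct terminals 'y' vs 'c': unique leftmost derivation
Unambiguous


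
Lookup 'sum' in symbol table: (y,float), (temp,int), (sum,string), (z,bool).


Lookup 'sum' → type string


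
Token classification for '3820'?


Pattern: digits only
Type: INTEGER_LITERAL


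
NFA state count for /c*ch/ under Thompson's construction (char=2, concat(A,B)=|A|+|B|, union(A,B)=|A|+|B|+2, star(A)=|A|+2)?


Syntax tree has 3 char leaf(s), 0 union(s), 1 star(s)
chars contribute 3×2 = 6; each union adds +2; each star adds +2
Total: 6 + 0 + 2 = 8 states


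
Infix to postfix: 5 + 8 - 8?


Left to right (same or higher precedence on left)
Postfix: 5 8 + 8 -


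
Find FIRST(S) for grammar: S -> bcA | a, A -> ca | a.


Per alternative of S: FIRST(bcA) = {b}; FIRST(a) = {a}
FIRST(S) = {a, b}


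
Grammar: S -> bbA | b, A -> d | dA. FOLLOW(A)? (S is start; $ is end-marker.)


$ ∈ FOLLOW(S). For each A -> αBβ: add FIRST(β)\{ε} to FOLLOW(B); if β nullable, add FOLLOW(A).
FOLLOW(A) = {$}


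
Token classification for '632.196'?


Pattern: digits with a decimal point
Type: FLOAT_LITERAL


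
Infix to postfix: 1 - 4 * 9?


* has higher precedence, evaluate 4*9 first
Postfix: 1 4 9 * -


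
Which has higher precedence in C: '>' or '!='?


'>' is relational (level 7); '!=' is equality (level 6)
Higher level binds tighter
'>' has higher precedence than '!='


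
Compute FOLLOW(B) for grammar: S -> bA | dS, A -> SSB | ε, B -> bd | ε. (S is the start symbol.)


$ ∈ FOLLOW(S). For each A -> αBβ: add FIRST(β)\{ε} to FOLLOW(B); if β nullable, add FOLLOW(A).
FOLLOW(B) = {$, b, d}


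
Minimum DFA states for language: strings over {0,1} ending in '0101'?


Track the longest suffix of input matching a prefix of '0101': 5 classes (prefixes of length 0..4)
Minimal DFA: 5 states


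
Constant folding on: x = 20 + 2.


20 + 2 = 22 at compile time
Optimized: x = 22


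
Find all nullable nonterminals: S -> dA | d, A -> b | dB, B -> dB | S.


A nonterminal is nullable iff some alternative derives ε (directly, or every symbol in it is nullable)
Nullable: {}


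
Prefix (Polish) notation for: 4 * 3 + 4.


left-to-right (same/higher precedence on left): tree is (+ (* 4 3) 4)
Prefix: + * 4 3 4


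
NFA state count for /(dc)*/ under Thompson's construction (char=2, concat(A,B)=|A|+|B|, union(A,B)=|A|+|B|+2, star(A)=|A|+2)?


Syntax tree has 2 char leaf(s), 0 union(s), 1 star(s)
chars contribute 2×2 = 4; each union adds +2; each star adds +2
Total: 4 + 0 + 2 = 6 states
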